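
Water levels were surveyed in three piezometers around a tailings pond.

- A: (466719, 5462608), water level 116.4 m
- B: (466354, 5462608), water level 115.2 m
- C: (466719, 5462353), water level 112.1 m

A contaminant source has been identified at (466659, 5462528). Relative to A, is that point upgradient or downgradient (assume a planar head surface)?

∂h/∂x = (115.2 − 116.4) / (466354 − 466719) = +0.003288
∂h/∂y = (112.1 − 116.4) / (5462353 − 5462608) = +0.01686
Head at (466659, 5462528) = 116.4 + (+0.003288)·(-60) + (+0.01686)·(-80) = 114.85 m.
That is lower than the 116.4 m at A, so the point is downgradient.

downgradient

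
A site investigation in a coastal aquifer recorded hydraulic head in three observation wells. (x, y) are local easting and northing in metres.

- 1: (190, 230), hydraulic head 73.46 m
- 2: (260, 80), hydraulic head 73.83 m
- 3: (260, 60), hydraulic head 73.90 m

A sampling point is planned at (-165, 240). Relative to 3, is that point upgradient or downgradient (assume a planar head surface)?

Differences from 1: to 2 (Δx, Δy, Δh) = (70, -150, +0.37); to 3 = (70, -170, +0.44).
Solve a·Δx + b·Δy = Δh: det = 70·(-170) − 70·(-150) = -1400.
∂h/∂x = [(+0.37)·(-170) − (+0.44)·(-150)] / -1400 = -0.002214
∂h/∂y = [70·(+0.44) − 70·(+0.37)] / -1400 = -0.003500
Head at (-165, 240) = 73.46 + (-0.002214)·(-355) + (-0.003500)·(10) = 74.21 m.
That is higher than the 73.90 m at 3, so the point is upgradient.

upgradient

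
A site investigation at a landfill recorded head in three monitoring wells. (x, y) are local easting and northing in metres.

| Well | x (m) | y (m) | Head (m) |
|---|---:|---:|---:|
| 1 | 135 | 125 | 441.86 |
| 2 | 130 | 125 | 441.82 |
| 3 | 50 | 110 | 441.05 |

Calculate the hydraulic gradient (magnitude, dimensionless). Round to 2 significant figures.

0.012

With h = a·x + b·y + c and 1 as origin, the differences give:
  (-5)·a + 0·b = -0.04
  (-85)·a + (-15)·b = -0.81
Eliminate b (×(-15) and ×0, subtract): 75·a = 0.600 → a = ∂h/∂x = +0.008000
Back-substitute: b = ∂h/∂y = +0.008667.
|∇h| = √(0.008000² + 0.008667²) = 0.01179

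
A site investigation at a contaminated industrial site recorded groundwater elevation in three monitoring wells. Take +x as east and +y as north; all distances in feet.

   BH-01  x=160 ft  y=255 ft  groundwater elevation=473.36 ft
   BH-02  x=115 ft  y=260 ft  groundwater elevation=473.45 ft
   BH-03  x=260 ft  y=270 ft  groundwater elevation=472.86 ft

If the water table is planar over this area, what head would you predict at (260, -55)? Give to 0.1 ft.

Three-point gradient (reference BH-01): Δ to BH-02 = (-45, 5, +0.09), Δ to BH-03 = (100, 15, -0.50).
∂h/∂x = -0.003277, ∂h/∂y = -0.01149 (det = -1175).
h(260, -55) = 473.36 + (-0.003277)·(100) + (-0.01149)·(-310) = 473.36 -0.328 +3.562 = 476.594 ft.

476.6 ft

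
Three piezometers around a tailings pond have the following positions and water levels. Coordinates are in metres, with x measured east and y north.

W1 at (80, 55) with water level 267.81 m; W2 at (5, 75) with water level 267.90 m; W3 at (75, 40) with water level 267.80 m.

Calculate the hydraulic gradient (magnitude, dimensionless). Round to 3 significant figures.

With h = a·x + b·y + c and W1 as origin, the differences give:
  (-75)·a + 20·b = +0.09
  (-5)·a + (-15)·b = -0.01
Eliminate b (×(-15) and ×20, subtract): 1225·a = -1.150 → a = ∂h/∂x = -0.0009388
Back-substitute: b = ∂h/∂y = +0.0009796.
|∇h| = √(-0.0009388² + 0.0009796²) = 0.001357

0.00136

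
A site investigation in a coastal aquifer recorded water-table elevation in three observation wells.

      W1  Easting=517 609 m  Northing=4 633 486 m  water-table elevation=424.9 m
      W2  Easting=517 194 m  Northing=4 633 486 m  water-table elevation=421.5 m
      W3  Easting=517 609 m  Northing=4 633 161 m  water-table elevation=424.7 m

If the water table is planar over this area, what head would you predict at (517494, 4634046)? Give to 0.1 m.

∂h/∂x = (421.5 − 424.9) / (517194 − 517609) = +0.008193
∂h/∂y = (424.7 − 424.9) / (4633161 − 4633486) = +0.0006154
h(517494, 4634046) = 424.9 + (+0.008193)·(-115) + (+0.0006154)·(560) = 424.9 -0.942 +0.345 = 424.302 m.

424.3 m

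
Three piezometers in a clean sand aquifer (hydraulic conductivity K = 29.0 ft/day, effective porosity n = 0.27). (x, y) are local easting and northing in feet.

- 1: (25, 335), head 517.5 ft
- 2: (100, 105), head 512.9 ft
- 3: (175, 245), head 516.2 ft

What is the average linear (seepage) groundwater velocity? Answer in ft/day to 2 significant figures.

2.3 ft/day

Three-point gradient (reference 1): Δ to 2 = (75, -230, -4.6), Δ to 3 = (150, -90, -1.3).
∂h/∂x = +0.004144, ∂h/∂y = +0.02135 (det = 27750).
|∇h| = √(0.004144² + 0.02135²) = 0.02175
Seepage velocity v = K·i/n = 29.0 × 0.02175 / 0.27 = 2.336 ft/day.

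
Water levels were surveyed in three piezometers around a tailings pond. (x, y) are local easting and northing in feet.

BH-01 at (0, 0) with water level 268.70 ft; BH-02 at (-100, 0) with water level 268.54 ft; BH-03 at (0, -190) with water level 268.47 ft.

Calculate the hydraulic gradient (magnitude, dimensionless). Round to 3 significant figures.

∂h/∂x = (268.54 − 268.70) / (-100 − 0) = +0.001600
∂h/∂y = (268.47 − 268.70) / (-190 − 0) = +0.001211
|∇h| = √(0.001600² + 0.001211²) = 0.002007

0.00201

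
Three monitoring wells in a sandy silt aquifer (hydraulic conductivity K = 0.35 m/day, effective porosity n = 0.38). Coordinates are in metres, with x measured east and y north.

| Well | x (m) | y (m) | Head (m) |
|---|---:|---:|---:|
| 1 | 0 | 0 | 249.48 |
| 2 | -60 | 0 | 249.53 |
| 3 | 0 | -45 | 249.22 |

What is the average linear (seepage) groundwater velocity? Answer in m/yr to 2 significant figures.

2.0 m/yr

∂h/∂x = (249.53 − 249.48) / (-60 − 0) = -0.0008333
∂h/∂y = (249.22 − 249.48) / (-45 − 0) = +0.005778
|∇h| = √(-0.0008333² + 0.005778²) = 0.005838
Seepage velocity v = K·i/n = 0.35 × 0.005838 / 0.38 = 0.005377 m/day = 1.964 m/yr.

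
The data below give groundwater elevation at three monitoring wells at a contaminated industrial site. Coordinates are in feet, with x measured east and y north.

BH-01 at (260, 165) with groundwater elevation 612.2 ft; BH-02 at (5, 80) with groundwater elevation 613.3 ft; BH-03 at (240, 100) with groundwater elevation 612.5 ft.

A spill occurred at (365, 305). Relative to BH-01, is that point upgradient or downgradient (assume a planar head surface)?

Taking BH-01 as reference: BH-02−BH-01 = (-255, -85, +1.1); BH-03−BH-01 = (-20, -65, +0.3).
Solve a·Δx + b·Δy = Δh: det = (-255)·(-65) − (-20)·(-85) = 14875.
∂h/∂x = [(+1.1)·(-65) − (+0.3)·(-85)] / 14875 = -0.003092
∂h/∂y = [(-255)·(+0.3) − (-20)·(+1.1)] / 14875 = -0.003664
Head at (365, 305) = 612.2 + (-0.003092)·(105) + (-0.003664)·(140) = 611.36 ft.
That is lower than the 612.2 ft at BH-01, so the point is downgradient.

downgradient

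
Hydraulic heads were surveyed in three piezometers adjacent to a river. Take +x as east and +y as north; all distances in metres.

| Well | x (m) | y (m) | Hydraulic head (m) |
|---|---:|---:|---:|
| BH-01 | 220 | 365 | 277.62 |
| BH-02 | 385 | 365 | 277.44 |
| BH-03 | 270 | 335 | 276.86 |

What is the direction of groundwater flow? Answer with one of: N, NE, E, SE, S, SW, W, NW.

S

Differences from BH-01: to BH-02 (Δx, Δy, Δh) = (165, 0, -0.18); to BH-03 = (50, -30, -0.76).
Solve a·Δx + b·Δy = Δh: det = 165·(-30) − 50·0 = -4950.
∂h/∂x = [(-0.18)·(-30) − (-0.76)·0] / -4950 = -0.001091
∂h/∂y = [165·(-0.76) − 50·(-0.18)] / -4950 = +0.02352
Flow = −∇h = (+0.001091 east, -0.02352 north), which points south.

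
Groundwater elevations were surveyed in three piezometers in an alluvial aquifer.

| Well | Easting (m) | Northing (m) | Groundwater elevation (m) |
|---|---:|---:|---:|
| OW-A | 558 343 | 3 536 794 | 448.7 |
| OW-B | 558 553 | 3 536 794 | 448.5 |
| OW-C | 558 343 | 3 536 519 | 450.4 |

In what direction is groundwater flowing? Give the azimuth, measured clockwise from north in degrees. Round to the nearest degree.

009°

∂h/∂x = (448.5 − 448.7) / (558553 − 558343) = -0.0009524
∂h/∂y = (450.4 − 448.7) / (3536519 − 3536794) = -0.006182
Flow direction (−∇h) has components (+0.0009524 E, +0.006182 N).
Azimuth = atan2(E, N) = atan2(+0.0009524, +0.006182) = 8.8° ≈ 009°.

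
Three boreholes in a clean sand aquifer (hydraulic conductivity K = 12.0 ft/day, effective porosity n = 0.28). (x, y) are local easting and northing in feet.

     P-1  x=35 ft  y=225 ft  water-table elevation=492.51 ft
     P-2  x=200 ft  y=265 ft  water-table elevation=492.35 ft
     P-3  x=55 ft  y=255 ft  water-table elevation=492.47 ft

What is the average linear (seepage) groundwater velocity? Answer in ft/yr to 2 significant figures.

Differences from P-1: to P-2 (Δx, Δy, Δh) = (165, 40, -0.16); to P-3 = (20, 30, -0.04).
Determinant of the coordinate differences = 165·30 − 20·40 = 4150.
∂h/∂x = [(-0.16)·30 − (-0.04)·40] / 4150 = -0.0007711
∂h/∂y = [165·(-0.04) − 20·(-0.16)] / 4150 = -0.0008193
|∇h| = √(-0.0007711² + -0.0008193²) = 0.001125
Seepage velocity v = K·i/n = 12.0 × 0.001125 / 0.28 = 0.04821 ft/day = 17.61 ft/yr.

18 ft/yr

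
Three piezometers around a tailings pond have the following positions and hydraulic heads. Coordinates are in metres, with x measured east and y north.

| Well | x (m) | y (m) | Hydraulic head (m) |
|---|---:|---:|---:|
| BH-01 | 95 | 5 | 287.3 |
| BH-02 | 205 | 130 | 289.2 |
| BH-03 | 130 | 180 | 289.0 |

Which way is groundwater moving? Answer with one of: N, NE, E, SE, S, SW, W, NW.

Three-point gradient (reference BH-01): Δ to BH-02 = (110, 125, +1.9), Δ to BH-03 = (35, 175, +1.7).
∂h/∂x = +0.008067, ∂h/∂y = +0.008101 (det = 14875).
Flow = −∇h = (-0.008067 east, -0.008101 north), which points southwest.

SW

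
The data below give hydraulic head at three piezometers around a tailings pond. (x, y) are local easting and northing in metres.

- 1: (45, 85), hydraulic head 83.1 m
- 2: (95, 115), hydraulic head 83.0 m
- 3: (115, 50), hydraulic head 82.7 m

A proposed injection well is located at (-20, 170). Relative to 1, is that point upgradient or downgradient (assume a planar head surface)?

upgradient

With h = a·x + b·y + c and 1 as origin, the differences give:
  50·a + 30·b = -0.1
  70·a + (-35)·b = -0.4
Eliminate b (×(-35) and ×30, subtract): -3850·a = 15.50 → a = ∂h/∂x = -0.004026
Back-substitute: b = ∂h/∂y = +0.003377.
Head at (-20, 170) = 83.1 + (-0.004026)·(-65) + (+0.003377)·(85) = 83.65 m.
That is higher than the 83.1 m at 1, so the point is upgradient.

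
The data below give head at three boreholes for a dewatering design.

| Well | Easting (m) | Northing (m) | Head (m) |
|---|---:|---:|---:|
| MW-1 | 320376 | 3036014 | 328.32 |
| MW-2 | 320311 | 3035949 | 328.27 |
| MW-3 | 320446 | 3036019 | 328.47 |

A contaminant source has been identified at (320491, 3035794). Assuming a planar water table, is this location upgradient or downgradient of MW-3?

Taking MW-1 as reference: MW-2−MW-1 = (-65, -65, -0.05); MW-3−MW-1 = (70, 5, +0.15).
Determinant of the coordinate differences = (-65)·5 − 70·(-65) = 4225.
∂h/∂x = [(-0.05)·5 − (+0.15)·(-65)] / 4225 = +0.002249
∂h/∂y = [(-65)·(+0.15) − 70·(-0.05)] / 4225 = -0.001479
Head at (320491, 3035794) = 328.32 + (+0.002249)·(115) + (-0.001479)·(-220) = 328.90 m.
That is higher than the 328.47 m at MW-3, so the point is upgradient.

upgradient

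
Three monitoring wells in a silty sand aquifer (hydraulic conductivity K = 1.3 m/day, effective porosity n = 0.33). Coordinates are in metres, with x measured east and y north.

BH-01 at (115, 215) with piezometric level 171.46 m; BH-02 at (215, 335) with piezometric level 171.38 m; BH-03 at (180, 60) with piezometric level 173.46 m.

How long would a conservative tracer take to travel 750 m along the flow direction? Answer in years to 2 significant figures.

Taking BH-01 as reference: BH-02−BH-01 = (100, 120, -0.08); BH-03−BH-01 = (65, -155, +2.00).
Solve a·Δx + b·Δy = Δh: det = 100·(-155) − 65·120 = -23300.
∂h/∂x = [(-0.08)·(-155) − (+2.00)·120] / -23300 = +0.009768
∂h/∂y = [100·(+2.00) − 65·(-0.08)] / -23300 = -0.008807
|∇h| = √(0.009768² + -0.008807²) = 0.01315
Seepage velocity v = K·i/n = 1.3 × 0.01315 / 0.33 = 0.0518 m/day.
t = 750 / 0.0518 = 1.448e+04 days = 39.6 years.

40 years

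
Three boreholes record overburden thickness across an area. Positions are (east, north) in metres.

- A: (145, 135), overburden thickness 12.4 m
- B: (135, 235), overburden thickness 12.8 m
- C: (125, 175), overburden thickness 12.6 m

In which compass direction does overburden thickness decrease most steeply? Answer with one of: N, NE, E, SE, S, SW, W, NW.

SE

With d = a·x + b·y + c and A as origin, the differences give:
  (-10)·a + 100·b = +0.4
  (-20)·a + 40·b = +0.2
Eliminate b (×40 and ×100, subtract): 1600·a = -4.00 → a = ∂d/∂x = -0.002500
Back-substitute: b = ∂d/∂y = +0.003750.
Steepest decrease is along −∇f = (+0.002500 E, -0.003750 N) → southeast.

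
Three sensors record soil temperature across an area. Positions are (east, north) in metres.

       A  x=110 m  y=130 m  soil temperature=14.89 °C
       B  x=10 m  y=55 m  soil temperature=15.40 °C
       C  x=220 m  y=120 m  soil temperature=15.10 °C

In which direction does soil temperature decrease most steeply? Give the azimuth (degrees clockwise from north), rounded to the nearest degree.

Three-point gradient (reference A): Δ to B = (-100, -75, +0.51), Δ to C = (110, -10, +0.21).
∂T/∂x = +0.001151, ∂T/∂y = -0.008335 (det = 9250).
Steepest decrease is along −∇f: components (-0.001151 E, +0.008335 N).
Azimuth = atan2(-0.001151, +0.008335) = 352.1° ≈ 352°.

352°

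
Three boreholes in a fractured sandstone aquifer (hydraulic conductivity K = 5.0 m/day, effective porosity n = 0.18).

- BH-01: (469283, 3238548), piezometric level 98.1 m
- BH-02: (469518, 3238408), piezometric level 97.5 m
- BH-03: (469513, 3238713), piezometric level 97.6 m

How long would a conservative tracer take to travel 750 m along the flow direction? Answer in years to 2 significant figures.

31 years

Differences from BH-01: to BH-02 (Δx, Δy, Δh) = (235, -140, -0.6); to BH-03 = (230, 165, -0.5).
Solve a·Δx + b·Δy = Δh: det = 235·165 − 230·(-140) = 70975.
∂h/∂x = [(-0.6)·165 − (-0.5)·(-140)] / 70975 = -0.002381
∂h/∂y = [235·(-0.5) − 230·(-0.6)] / 70975 = +0.0002888
|∇h| = √(-0.002381² + 0.0002888²) = 0.002398
Seepage velocity v = K·i/n = 5.0 × 0.002398 / 0.18 = 0.06661 m/day.
t = 750 / 0.06661 = 1.126e+04 days = 30.8 years.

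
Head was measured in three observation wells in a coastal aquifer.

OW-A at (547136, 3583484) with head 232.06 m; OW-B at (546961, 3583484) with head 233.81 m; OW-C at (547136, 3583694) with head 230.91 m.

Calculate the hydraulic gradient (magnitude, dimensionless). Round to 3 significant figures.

∂h/∂x = (233.81 − 232.06) / (546961 − 547136) = -0.01000
∂h/∂y = (230.91 − 232.06) / (3583694 − 3583484) = -0.005476
|∇h| = √(-0.01000² + -0.005476²) = 0.0114

0.0114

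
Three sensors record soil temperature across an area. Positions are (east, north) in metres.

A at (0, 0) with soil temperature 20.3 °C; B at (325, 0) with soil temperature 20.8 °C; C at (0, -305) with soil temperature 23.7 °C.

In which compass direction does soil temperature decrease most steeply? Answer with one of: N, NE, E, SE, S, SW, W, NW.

N

∂T/∂x = (20.8 − 20.3) / (325 − 0) = +0.001538
∂T/∂y = (23.7 − 20.3) / (-305 − 0) = -0.01115
Steepest decrease is along −∇f = (-0.001538 E, +0.01115 N) → north.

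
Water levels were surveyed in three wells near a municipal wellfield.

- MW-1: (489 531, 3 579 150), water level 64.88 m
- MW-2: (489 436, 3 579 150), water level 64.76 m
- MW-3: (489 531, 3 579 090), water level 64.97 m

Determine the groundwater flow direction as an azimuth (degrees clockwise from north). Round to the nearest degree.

320°

∂h/∂x = (64.76 − 64.88) / (489436 − 489531) = +0.001263
∂h/∂y = (64.97 − 64.88) / (3579090 − 3579150) = -0.001500
Flow direction (−∇h) has components (-0.001263 E, +0.001500 N).
Azimuth = atan2(E, N) = atan2(-0.001263, +0.001500) = 319.9° ≈ 320°.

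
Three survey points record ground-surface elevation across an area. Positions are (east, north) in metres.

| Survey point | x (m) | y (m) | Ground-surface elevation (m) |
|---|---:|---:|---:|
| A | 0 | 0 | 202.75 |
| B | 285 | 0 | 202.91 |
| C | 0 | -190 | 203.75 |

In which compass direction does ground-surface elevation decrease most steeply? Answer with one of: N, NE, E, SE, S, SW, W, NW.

N

∂z/∂x = (202.91 − 202.75) / (285 − 0) = +0.0005614
∂z/∂y = (203.75 − 202.75) / (-190 − 0) = -0.005263
Steepest decrease is along −∇f = (-0.0005614 E, +0.005263 N) → north.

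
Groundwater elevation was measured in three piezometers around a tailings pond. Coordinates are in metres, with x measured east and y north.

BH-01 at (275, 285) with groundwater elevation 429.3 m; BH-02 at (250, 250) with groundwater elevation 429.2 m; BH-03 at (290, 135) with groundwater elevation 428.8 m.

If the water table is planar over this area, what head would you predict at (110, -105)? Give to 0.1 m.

428.1 m

Taking BH-01 as reference: BH-02−BH-01 = (-25, -35, -0.1); BH-03−BH-01 = (15, -150, -0.5).
Solve a·Δx + b·Δy = Δh: det = (-25)·(-150) − 15·(-35) = 4275.
∂h/∂x = [(-0.1)·(-150) − (-0.5)·(-35)] / 4275 = -0.0005848
∂h/∂y = [(-25)·(-0.5) − 15·(-0.1)] / 4275 = +0.003275
h(110, -105) = 429.3 + (-0.0005848)·(-165) + (+0.003275)·(-390) = 429.3 +0.096 -1.277 = 428.119 m.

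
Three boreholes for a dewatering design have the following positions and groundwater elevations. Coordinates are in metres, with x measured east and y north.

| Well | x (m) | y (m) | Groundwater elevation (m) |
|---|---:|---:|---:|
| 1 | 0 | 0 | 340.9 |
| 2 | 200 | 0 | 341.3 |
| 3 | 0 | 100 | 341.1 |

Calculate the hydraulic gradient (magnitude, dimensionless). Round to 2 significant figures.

0.0028

∂h/∂x = (341.3 − 340.9) / (200 − 0) = +0.002000
∂h/∂y = (341.1 − 340.9) / (100 − 0) = +0.002000
|∇h| = √(0.002000² + 0.002000²) = 0.002828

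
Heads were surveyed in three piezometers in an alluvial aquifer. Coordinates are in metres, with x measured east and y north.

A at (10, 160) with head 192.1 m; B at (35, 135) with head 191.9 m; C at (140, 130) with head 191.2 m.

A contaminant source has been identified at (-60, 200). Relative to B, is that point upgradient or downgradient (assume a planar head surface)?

upgradient

Taking A as reference: B−A = (25, -25, -0.2); C−A = (130, -30, -0.9).
Solve a·Δx + b·Δy = Δh: det = 25·(-30) − 130·(-25) = 2500.
∂h/∂x = [(-0.2)·(-30) − (-0.9)·(-25)] / 2500 = -0.006600
∂h/∂y = [25·(-0.9) − 130·(-0.2)] / 2500 = +0.001400
Head at (-60, 200) = 192.1 + (-0.006600)·(-70) + (+0.001400)·(40) = 192.62 m.
That is higher than the 191.9 m at B, so the point is upgradient.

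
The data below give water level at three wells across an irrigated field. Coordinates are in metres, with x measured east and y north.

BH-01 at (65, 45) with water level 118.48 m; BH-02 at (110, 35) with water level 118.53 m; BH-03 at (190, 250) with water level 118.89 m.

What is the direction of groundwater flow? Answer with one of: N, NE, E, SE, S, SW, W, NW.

Three-point gradient (reference BH-01): Δ to BH-02 = (45, -10, +0.05), Δ to BH-03 = (125, 205, +0.41).
∂h/∂x = +0.001370, ∂h/∂y = +0.001165 (det = 10475).
Flow = −∇h = (-0.001370 east, -0.001165 north), which points southwest.

SW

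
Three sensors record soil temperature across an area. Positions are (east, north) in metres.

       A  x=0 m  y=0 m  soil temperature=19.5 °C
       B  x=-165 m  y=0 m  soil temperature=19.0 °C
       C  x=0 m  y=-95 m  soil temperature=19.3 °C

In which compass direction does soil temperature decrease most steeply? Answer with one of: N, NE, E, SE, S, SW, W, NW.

∂T/∂x = (19.0 − 19.5) / (-165 − 0) = +0.003030
∂T/∂y = (19.3 − 19.5) / (-95 − 0) = +0.002105
Steepest decrease is along −∇f = (-0.003030 E, -0.002105 N) → southwest.

SW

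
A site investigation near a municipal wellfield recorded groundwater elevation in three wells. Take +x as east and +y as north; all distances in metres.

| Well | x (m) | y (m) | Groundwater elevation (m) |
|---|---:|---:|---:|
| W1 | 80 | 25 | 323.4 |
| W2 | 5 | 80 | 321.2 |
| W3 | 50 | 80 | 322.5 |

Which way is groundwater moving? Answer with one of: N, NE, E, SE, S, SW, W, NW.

W

With h = a·x + b·y + c and W1 as origin, the differences give:
  (-75)·a + 55·b = -2.2
  (-30)·a + 55·b = -0.9
Eliminate b (×55 and ×55, subtract): -2475·a = -71.50 → a = ∂h/∂x = +0.02889
Back-substitute: b = ∂h/∂y = -0.0006061.
Flow = −∇h = (-0.02889 east, +0.0006061 north), which points west.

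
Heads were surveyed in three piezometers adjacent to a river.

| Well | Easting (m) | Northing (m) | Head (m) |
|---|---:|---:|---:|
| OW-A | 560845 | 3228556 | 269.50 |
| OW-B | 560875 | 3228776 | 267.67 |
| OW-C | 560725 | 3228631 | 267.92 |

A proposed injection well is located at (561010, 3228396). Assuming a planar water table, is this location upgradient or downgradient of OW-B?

With h = a·x + b·y + c and OW-A as origin, the differences give:
  30·a + 220·b = -1.83
  (-120)·a + 75·b = -1.58
Eliminate b (×75 and ×220, subtract): 28650·a = 210.350 → a = ∂h/∂x = +0.007342
Back-substitute: b = ∂h/∂y = -0.009319.
Head at (561010, 3228396) = 269.50 + (+0.007342)·(165) + (-0.009319)·(-160) = 272.20 m.
That is higher than the 267.67 m at OW-B, so the point is upgradient.

upgradient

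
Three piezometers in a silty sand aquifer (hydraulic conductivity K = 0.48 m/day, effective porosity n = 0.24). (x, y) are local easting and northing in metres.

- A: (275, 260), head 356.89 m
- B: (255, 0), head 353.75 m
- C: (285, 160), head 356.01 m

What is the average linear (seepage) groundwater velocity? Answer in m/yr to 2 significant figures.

Taking A as reference: B−A = (-20, -260, -3.14); C−A = (10, -100, -0.88).
Determinant of the coordinate differences = (-20)·(-100) − 10·(-260) = 4600.
∂h/∂x = [(-3.14)·(-100) − (-0.88)·(-260)] / 4600 = +0.01852
∂h/∂y = [(-20)·(-0.88) − 10·(-3.14)] / 4600 = +0.01065
|∇h| = √(0.01852² + 0.01065²) = 0.02136
Seepage velocity v = K·i/n = 0.48 × 0.02136 / 0.24 = 0.04272 m/day = 15.6 m/yr.

16 m/yr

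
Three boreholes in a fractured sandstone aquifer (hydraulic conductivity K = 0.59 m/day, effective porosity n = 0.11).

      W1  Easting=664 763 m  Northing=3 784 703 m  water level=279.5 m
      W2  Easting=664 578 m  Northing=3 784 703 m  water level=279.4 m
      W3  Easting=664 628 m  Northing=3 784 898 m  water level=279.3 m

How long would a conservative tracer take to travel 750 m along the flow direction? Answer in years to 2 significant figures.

Differences from W1: to W2 (Δx, Δy, Δh) = (-185, 0, -0.1); to W3 = (-135, 195, -0.2).
Determinant of the coordinate differences = (-185)·195 − (-135)·0 = -36075.
∂h/∂x = [(-0.1)·195 − (-0.2)·0] / -36075 = +0.0005405
∂h/∂y = [(-185)·(-0.2) − (-135)·(-0.1)] / -36075 = -0.0006514
|∇h| = √(0.0005405² + -0.0006514²) = 0.0008464
Seepage velocity v = K·i/n = 0.59 × 0.0008464 / 0.11 = 0.00454 m/day.
t = 750 / 0.00454 = 1.652e+05 days = 452 years.

450 years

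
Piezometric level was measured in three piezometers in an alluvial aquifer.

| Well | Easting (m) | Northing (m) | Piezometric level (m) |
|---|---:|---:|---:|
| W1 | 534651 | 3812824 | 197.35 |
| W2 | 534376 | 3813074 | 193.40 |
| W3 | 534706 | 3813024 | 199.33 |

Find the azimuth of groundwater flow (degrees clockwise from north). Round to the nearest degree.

With h = a·x + b·y + c and W1 as origin, the differences give:
  (-275)·a + 250·b = -3.95
  55·a + 200·b = +1.98
Eliminate b (×200 and ×250, subtract): -68750·a = -1285.000 → a = ∂h/∂x = +0.01869
Back-substitute: b = ∂h/∂y = +0.004760.
Flow direction (−∇h) has components (-0.01869 E, -0.004760 N).
Azimuth = atan2(E, N) = atan2(-0.01869, -0.004760) = 255.7° ≈ 256°.

256°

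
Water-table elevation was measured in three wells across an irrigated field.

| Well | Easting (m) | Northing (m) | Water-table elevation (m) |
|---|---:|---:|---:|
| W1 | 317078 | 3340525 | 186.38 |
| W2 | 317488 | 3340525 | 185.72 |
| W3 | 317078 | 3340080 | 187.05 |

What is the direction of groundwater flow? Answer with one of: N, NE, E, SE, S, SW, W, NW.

∂h/∂x = (185.72 − 186.38) / (317488 − 317078) = -0.001610
∂h/∂y = (187.05 − 186.38) / (3340080 − 3340525) = -0.001506
Flow = −∇h = (+0.001610 east, +0.001506 north), which points northeast.

NE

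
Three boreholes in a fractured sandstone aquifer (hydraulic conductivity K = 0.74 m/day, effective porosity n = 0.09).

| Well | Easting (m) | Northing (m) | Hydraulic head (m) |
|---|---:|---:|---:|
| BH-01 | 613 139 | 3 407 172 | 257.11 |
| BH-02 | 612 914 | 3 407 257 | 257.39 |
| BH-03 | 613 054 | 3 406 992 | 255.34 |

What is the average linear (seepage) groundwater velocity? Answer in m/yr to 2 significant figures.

27 m/yr

Differences from BH-01: to BH-02 (Δx, Δy, Δh) = (-225, 85, +0.28); to BH-03 = (-85, -180, -1.77).
Determinant of the coordinate differences = (-225)·(-180) − (-85)·85 = 47725.
∂h/∂x = [(+0.28)·(-180) − (-1.77)·85] / 47725 = +0.002096
∂h/∂y = [(-225)·(-1.77) − (-85)·(+0.28)] / 47725 = +0.008843
|∇h| = √(0.002096² + 0.008843²) = 0.009088
Seepage velocity v = K·i/n = 0.74 × 0.009088 / 0.09 = 0.07472 m/day = 27.29 m/yr.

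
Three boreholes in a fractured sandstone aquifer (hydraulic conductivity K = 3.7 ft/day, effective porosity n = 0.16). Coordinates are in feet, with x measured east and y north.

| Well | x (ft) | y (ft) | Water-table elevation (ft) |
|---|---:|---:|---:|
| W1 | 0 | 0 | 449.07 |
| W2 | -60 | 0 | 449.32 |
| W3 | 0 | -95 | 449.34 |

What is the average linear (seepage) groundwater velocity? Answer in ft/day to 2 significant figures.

0.12 ft/day

∂h/∂x = (449.32 − 449.07) / (-60 − 0) = -0.004167
∂h/∂y = (449.34 − 449.07) / (-95 − 0) = -0.002842
|∇h| = √(-0.004167² + -0.002842²) = 0.005044
Seepage velocity v = K·i/n = 3.7 × 0.005044 / 0.16 = 0.1166 ft/day.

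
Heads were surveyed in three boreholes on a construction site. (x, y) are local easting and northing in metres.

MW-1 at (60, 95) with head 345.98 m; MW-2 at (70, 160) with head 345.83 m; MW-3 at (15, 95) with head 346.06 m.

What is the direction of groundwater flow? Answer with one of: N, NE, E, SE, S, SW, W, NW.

NE

Three-point gradient (reference MW-1): Δ to MW-2 = (10, 65, -0.15), Δ to MW-3 = (-45, 0, +0.08).
∂h/∂x = -0.001778, ∂h/∂y = -0.002034 (det = 2925).
Flow = −∇h = (+0.001778 east, +0.002034 north), which points northeast.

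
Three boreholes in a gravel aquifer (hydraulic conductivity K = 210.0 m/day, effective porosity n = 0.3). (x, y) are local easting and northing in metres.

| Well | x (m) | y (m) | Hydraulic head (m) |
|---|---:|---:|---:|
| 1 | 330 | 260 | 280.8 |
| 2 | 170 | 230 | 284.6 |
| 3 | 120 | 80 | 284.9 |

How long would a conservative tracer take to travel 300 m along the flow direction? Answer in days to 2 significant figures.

With h = a·x + b·y + c and 1 as origin, the differences give:
  (-160)·a + (-30)·b = +3.8
  (-210)·a + (-180)·b = +4.1
Eliminate b (×(-180) and ×(-30), subtract): 22500·a = -561.00 → a = ∂h/∂x = -0.02493
Back-substitute: b = ∂h/∂y = +0.006311.
|∇h| = √(-0.02493² + 0.006311²) = 0.02572
Seepage velocity v = K·i/n = 210.0 × 0.02572 / 0.3 = 18 m/day.
t = 300 / 18 = 16.67 days.

17 days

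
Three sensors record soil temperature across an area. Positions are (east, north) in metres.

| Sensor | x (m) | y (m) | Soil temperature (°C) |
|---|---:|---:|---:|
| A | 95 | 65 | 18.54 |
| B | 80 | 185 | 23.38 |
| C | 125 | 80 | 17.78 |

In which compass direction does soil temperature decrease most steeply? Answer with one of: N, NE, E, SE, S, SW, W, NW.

Differences from A: to B (Δx, Δy, Δh) = (-15, 120, +4.84); to C = (30, 15, -0.76).
Solve a·Δx + b·Δy = ΔT: det = (-15)·15 − 30·120 = -3825.
∂T/∂x = [(+4.84)·15 − (-0.76)·120] / -3825 = -0.04282
∂T/∂y = [(-15)·(-0.76) − 30·(+4.84)] / -3825 = +0.03498
Steepest decrease is along −∇f = (+0.04282 E, -0.03498 N) → southeast.

SE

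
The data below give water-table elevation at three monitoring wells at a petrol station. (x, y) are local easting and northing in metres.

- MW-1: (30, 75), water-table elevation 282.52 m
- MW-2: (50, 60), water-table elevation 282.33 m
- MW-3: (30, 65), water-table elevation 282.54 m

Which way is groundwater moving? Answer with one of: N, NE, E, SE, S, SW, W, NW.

With h = a·x + b·y + c and MW-1 as origin, the differences give:
  20·a + (-15)·b = -0.19
  0·a + (-10)·b = +0.02
Eliminate b (×(-10) and ×(-15), subtract): -200·a = 2.200 → a = ∂h/∂x = -0.01100
Back-substitute: b = ∂h/∂y = -0.002000.
Flow = −∇h = (+0.01100 east, +0.002000 north), which points east.

E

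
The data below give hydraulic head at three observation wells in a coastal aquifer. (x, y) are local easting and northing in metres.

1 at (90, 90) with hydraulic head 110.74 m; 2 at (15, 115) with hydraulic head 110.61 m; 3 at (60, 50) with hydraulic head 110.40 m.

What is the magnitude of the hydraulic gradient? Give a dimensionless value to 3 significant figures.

0.00682

Taking 1 as reference: 2−1 = (-75, 25, -0.13); 3−1 = (-30, -40, -0.34).
Determinant of the coordinate differences = (-75)·(-40) − (-30)·25 = 3750.
∂h/∂x = [(-0.13)·(-40) − (-0.34)·25] / 3750 = +0.003653
∂h/∂y = [(-75)·(-0.34) − (-30)·(-0.13)] / 3750 = +0.005760
|∇h| = √(0.003653² + 0.005760²) = 0.006821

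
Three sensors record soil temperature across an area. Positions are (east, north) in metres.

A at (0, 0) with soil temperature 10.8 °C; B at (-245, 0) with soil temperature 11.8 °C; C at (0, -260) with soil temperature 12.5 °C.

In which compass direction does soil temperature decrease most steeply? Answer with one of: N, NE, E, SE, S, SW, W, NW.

∂T/∂x = (11.8 − 10.8) / (-245 − 0) = -0.004082
∂T/∂y = (12.5 − 10.8) / (-260 − 0) = -0.006538
Steepest decrease is along −∇f = (+0.004082 E, +0.006538 N) → northeast.

NE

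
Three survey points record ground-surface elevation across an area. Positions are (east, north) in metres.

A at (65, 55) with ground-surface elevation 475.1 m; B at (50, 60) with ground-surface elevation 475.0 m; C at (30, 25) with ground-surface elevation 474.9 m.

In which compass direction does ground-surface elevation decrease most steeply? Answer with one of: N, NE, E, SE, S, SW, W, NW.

With z = a·x + b·y + c and A as origin, the differences give:
  (-15)·a + 5·b = -0.1
  (-35)·a + (-30)·b = -0.2
Eliminate b (×(-30) and ×5, subtract): 625·a = 4.00 → a = ∂z/∂x = +0.006400
Back-substitute: b = ∂z/∂y = -0.0008000.
Steepest decrease is along −∇f = (-0.006400 E, +0.0008000 N) → west.

W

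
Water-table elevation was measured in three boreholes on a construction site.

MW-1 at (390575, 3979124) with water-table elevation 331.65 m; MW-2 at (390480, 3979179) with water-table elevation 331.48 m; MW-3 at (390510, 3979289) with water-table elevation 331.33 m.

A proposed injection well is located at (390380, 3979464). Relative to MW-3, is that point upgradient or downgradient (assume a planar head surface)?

downgradient

Differences from MW-1: to MW-2 (Δx, Δy, Δh) = (-95, 55, -0.17); to MW-3 = (-65, 165, -0.32).
Determinant of the coordinate differences = (-95)·165 − (-65)·55 = -12100.
∂h/∂x = [(-0.17)·165 − (-0.32)·55] / -12100 = +0.0008636
∂h/∂y = [(-95)·(-0.32) − (-65)·(-0.17)] / -12100 = -0.001599
Head at (390380, 3979464) = 331.65 + (+0.0008636)·(-195) + (-0.001599)·(340) = 330.94 m.
That is lower than the 331.33 m at MW-3, so the point is downgradient.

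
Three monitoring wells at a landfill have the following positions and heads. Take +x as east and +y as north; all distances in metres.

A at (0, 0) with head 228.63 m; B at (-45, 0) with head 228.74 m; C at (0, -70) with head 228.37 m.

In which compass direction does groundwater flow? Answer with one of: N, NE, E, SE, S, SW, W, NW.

SE

∂h/∂x = (228.74 − 228.63) / (-45 − 0) = -0.002444
∂h/∂y = (228.37 − 228.63) / (-70 − 0) = +0.003714
Flow = −∇h = (+0.002444 east, -0.003714 north), which points southeast.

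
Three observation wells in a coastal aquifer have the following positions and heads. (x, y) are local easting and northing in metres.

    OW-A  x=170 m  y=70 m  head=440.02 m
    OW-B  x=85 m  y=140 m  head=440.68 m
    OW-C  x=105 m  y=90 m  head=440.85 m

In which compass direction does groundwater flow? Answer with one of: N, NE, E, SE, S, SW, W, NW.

NE

Three-point gradient (reference OW-A): Δ to OW-B = (-85, 70, +0.66), Δ to OW-C = (-65, 20, +0.83).
∂h/∂x = -0.01575, ∂h/∂y = -0.009702 (det = 2850).
Flow = −∇h = (+0.01575 east, +0.009702 north), which points northeast.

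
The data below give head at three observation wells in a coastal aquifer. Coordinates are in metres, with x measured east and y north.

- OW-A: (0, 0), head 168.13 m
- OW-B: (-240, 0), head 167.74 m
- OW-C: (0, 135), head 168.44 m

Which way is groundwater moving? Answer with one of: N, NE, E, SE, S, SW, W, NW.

SW

∂h/∂x = (167.74 − 168.13) / (-240 − 0) = +0.001625
∂h/∂y = (168.44 − 168.13) / (135 − 0) = +0.002296
Flow = −∇h = (-0.001625 east, -0.002296 north), which points southwest.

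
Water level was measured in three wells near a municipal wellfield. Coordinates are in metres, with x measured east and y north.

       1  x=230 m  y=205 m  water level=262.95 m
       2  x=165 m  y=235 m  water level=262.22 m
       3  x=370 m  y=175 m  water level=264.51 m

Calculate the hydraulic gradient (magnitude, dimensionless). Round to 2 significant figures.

0.011

With h = a·x + b·y + c and 1 as origin, the differences give:
  (-65)·a + 30·b = -0.73
  140·a + (-30)·b = +1.56
Eliminate b (×(-30) and ×30, subtract): -2250·a = -24.900 → a = ∂h/∂x = +0.01107
Back-substitute: b = ∂h/∂y = -0.0003556.
|∇h| = √(0.01107² + -0.0003556²) = 0.01108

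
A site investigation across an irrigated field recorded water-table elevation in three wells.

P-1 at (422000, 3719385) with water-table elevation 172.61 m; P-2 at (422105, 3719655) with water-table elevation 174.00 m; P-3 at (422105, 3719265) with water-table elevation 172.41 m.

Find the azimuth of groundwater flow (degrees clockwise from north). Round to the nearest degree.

214°

Differences from P-1: to P-2 (Δx, Δy, Δh) = (105, 270, +1.39); to P-3 = (105, -120, -0.20).
Determinant of the coordinate differences = 105·(-120) − 105·270 = -40950.
∂h/∂x = [(+1.39)·(-120) − (-0.20)·270] / -40950 = +0.002755
∂h/∂y = [105·(-0.20) − 105·(+1.39)] / -40950 = +0.004077
Flow direction (−∇h) has components (-0.002755 E, -0.004077 N).
Azimuth = atan2(E, N) = atan2(-0.002755, -0.004077) = 214.0° ≈ 214°.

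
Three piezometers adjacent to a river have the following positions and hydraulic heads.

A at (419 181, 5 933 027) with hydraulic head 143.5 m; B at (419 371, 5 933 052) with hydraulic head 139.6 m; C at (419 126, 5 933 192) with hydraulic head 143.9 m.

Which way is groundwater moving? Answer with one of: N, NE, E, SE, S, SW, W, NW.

E

Taking A as reference: B−A = (190, 25, -3.9); C−A = (-55, 165, +0.4).
Solve a·Δx + b·Δy = Δh: det = 190·165 − (-55)·25 = 32725.
∂h/∂x = [(-3.9)·165 − (+0.4)·25] / 32725 = -0.01997
∂h/∂y = [190·(+0.4) − (-55)·(-3.9)] / 32725 = -0.004232
Flow = −∇h = (+0.01997 east, +0.004232 north), which points east.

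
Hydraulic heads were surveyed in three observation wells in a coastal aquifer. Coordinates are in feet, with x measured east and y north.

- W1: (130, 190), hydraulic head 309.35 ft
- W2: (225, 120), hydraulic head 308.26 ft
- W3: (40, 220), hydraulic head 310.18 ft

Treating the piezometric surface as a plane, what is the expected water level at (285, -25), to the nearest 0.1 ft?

Differences from W1: to W2 (Δx, Δy, Δh) = (95, -70, -1.09); to W3 = (-90, 30, +0.83).
Solve a·Δx + b·Δy = Δh: det = 95·30 − (-90)·(-70) = -3450.
∂h/∂x = [(-1.09)·30 − (+0.83)·(-70)] / -3450 = -0.007362
∂h/∂y = [95·(+0.83) − (-90)·(-1.09)] / -3450 = +0.005580
h(285, -25) = 309.35 + (-0.007362)·(155) + (+0.005580)·(-215) = 309.35 -1.141 -1.200 = 307.009 ft.

307.0 ft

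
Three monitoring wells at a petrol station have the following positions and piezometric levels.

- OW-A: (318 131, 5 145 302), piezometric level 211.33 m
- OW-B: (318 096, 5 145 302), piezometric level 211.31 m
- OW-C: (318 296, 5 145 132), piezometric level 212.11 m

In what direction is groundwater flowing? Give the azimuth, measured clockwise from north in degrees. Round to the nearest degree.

352°

Taking OW-A as reference: OW-B−OW-A = (-35, 0, -0.02); OW-C−OW-A = (165, -170, +0.78).
Solve a·Δx + b·Δy = Δh: det = (-35)·(-170) − 165·0 = 5950.
∂h/∂x = [(-0.02)·(-170) − (+0.78)·0] / 5950 = +0.0005714
∂h/∂y = [(-35)·(+0.78) − 165·(-0.02)] / 5950 = -0.004034
Flow direction (−∇h) has components (-0.0005714 E, +0.004034 N).
Azimuth = atan2(E, N) = atan2(-0.0005714, +0.004034) = 351.9° ≈ 352°.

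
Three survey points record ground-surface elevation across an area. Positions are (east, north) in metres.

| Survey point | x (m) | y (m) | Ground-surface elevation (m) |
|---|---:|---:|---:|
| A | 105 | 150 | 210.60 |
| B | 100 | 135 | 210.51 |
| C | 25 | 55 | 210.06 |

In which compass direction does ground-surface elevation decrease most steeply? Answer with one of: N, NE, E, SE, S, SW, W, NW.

S

With z = a·x + b·y + c and A as origin, the differences give:
  (-5)·a + (-15)·b = -0.09
  (-80)·a + (-95)·b = -0.54
Eliminate b (×(-95) and ×(-15), subtract): -725·a = 0.450 → a = ∂z/∂x = -0.0006207
Back-substitute: b = ∂z/∂y = +0.006207.
Steepest decrease is along −∇f = (+0.0006207 E, -0.006207 N) → south.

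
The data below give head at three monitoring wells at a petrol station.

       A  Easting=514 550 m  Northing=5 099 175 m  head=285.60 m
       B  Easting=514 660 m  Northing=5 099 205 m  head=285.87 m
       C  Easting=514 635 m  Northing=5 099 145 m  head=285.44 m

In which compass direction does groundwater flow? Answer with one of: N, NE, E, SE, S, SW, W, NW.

S

Taking A as reference: B−A = (110, 30, +0.27); C−A = (85, -30, -0.16).
Solve a·Δx + b·Δy = Δh: det = 110·(-30) − 85·30 = -5850.
∂h/∂x = [(+0.27)·(-30) − (-0.16)·30] / -5850 = +0.0005641
∂h/∂y = [110·(-0.16) − 85·(+0.27)] / -5850 = +0.006932
Flow = −∇h = (-0.0005641 east, -0.006932 north), which points south.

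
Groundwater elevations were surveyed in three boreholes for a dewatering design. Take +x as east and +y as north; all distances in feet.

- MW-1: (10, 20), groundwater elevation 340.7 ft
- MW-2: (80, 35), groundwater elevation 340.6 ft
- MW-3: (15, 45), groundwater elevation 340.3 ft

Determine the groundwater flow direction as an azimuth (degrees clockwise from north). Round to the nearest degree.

353°

Three-point gradient (reference MW-1): Δ to MW-2 = (70, 15, -0.1), Δ to MW-3 = (5, 25, -0.4).
∂h/∂x = +0.002090, ∂h/∂y = -0.01642 (det = 1675).
Flow direction (−∇h) has components (-0.002090 E, +0.01642 N).
Azimuth = atan2(E, N) = atan2(-0.002090, +0.01642) = 352.7° ≈ 353°.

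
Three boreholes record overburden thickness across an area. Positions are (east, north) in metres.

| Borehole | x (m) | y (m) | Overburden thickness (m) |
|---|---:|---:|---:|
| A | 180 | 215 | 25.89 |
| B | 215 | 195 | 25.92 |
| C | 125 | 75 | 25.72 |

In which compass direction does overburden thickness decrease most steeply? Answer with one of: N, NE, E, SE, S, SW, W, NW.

Taking A as reference: B−A = (35, -20, +0.03); C−A = (-55, -140, -0.17).
Solve a·Δx + b·Δy = Δd: det = 35·(-140) − (-55)·(-20) = -6000.
∂d/∂x = [(+0.03)·(-140) − (-0.17)·(-20)] / -6000 = +0.001267
∂d/∂y = [35·(-0.17) − (-55)·(+0.03)] / -6000 = +0.0007167
Steepest decrease is along −∇f = (-0.001267 E, -0.0007167 N) → southwest.

SW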